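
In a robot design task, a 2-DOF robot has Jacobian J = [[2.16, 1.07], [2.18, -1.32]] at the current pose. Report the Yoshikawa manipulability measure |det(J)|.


det(J) = 2.16*-1.32 - (1.07)*(2.18) = -5.1838
|det(J)| = 5.1838

5.1838


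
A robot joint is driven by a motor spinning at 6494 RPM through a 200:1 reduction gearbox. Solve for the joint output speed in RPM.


omega_joint = omega_motor / N = 6494 / 200 = 32.4700

32.4700 RPM


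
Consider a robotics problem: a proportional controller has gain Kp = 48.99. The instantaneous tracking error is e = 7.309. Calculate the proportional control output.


u_P = Kp * e = 48.99 * 7.309 = 358.0679

358.0679


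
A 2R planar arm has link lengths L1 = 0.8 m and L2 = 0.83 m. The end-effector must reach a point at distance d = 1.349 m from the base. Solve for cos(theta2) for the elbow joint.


cos(th2) = (d^2 - L1^2 - L2^2)/(2*L1*L2) = (1.349^2 - 0.8^2 - 0.83^2)/(2*0.8*0.83) = 0.3697

0.3697


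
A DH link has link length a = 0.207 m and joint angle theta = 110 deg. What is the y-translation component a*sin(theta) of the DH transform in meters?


a*sin(theta) = 0.207*sin(110 deg) = 0.1945

0.1945 m


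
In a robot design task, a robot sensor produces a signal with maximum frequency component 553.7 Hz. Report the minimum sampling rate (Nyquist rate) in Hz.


f_s,min = 2*f_max = 2*553.7 = 1107.4000

1107.4000 Hz


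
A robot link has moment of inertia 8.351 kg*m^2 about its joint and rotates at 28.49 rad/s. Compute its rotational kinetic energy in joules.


KE = (1/2)*I*omega^2 = 0.5*8.351*28.49^2 = 3389.1703

3389.1703 J


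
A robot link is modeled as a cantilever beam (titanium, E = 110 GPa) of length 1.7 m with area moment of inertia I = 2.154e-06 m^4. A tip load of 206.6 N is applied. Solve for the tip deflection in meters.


delta = F*L^3/(3*E*I) = 206.6*1.7^3/(3*1.100e+11*2.154e-06)
      = 1015.0258/710820 = 0.0014

0.0014 m


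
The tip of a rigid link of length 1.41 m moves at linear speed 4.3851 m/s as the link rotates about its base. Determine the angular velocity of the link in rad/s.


omega = v / L = 4.3851 / 1.41 = 3.1100

3.1100 rad/s


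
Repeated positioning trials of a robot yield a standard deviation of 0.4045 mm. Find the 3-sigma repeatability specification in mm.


repeatability = 3*sigma = 3*0.4045 = 1.2135

1.2135 mm


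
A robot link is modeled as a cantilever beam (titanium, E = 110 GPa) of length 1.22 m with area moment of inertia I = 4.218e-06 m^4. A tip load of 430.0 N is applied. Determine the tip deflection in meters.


delta = F*L^3/(3*E*I) = 430.0*1.22^3/(3*1.100e+11*4.218e-06)
      = 780.81464/1391940 = 5.6095e-04

5.6095e-04 m


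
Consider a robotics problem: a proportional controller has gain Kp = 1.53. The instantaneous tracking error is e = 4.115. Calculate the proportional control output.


u_P = Kp * e = 1.53 * 4.115 = 6.2960

6.2960


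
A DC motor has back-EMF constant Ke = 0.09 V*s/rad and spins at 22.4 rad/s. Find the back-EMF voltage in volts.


V_emf = Ke * omega = 0.09*22.4 = 2.0160

2.0160 V


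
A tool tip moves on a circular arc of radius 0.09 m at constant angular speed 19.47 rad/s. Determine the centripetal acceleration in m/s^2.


a_c = omega^2 * r = 19.47^2 * 0.09 = 34.1173

34.1173 m/s^2


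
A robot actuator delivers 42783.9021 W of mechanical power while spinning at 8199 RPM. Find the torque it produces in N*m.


omega = 8199 * 2*pi/60 = 858.597272 rad/s
tau = P / omega = 42783.9021 / 858.597272 = 49.8300

49.8300 N*m


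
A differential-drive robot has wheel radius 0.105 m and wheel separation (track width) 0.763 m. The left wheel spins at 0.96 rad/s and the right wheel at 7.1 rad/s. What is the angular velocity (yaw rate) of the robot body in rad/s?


omega = r*(wR - wL)/L = 0.105*(7.1 - (0.96))/0.763 = 0.8450

0.8450 rad/s


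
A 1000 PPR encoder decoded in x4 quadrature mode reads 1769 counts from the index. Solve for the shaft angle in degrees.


angle = counts * 360 / (PPR*4) = 1769 * 360 / 4000 = 159.2100

159.2100 degrees


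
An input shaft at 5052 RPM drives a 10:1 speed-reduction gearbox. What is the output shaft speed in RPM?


omega_out = omega_in / N = 5052 / 10 = 505.2000

505.2000 RPM


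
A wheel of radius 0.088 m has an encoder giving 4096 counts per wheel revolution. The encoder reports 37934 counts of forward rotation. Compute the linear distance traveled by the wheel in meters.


revs = 37934/4096 = 9.261230
d = revs * 2*pi*r = 9.261230 * 2*pi*0.088 = 5.1207

5.1207 m


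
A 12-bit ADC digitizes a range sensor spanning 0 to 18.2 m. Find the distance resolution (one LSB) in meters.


res = range / 2^n = 18.2/2^12 = 18.2/4096 = 0.0044

0.0044 m


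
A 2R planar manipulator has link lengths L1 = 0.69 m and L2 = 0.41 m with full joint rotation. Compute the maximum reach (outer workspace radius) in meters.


r_max = L1 + L2 = 0.69 + 0.41 = 1.1000

1.1000 m


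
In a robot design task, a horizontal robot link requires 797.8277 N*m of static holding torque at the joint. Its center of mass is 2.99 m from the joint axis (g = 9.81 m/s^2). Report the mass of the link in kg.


m = tau / (g*L) = 797.8277 / (9.81 * 2.99) = 27.2000

27.2000 kg


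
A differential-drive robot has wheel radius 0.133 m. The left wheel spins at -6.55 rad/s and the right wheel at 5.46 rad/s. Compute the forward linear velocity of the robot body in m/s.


v = r*(wR + wL)/2 = 0.133*(5.46 + -6.55)/2 = -0.0725

-0.0725 m/s


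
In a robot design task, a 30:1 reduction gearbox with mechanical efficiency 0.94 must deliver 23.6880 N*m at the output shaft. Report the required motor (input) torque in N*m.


tau_in = tau_out / (N * eta) = 23.6880 / (30 * 0.94) = 0.8400

0.8400 N*m


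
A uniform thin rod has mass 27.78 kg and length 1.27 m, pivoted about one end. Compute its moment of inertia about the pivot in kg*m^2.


I = (1/3)*m*L^2 = (1/3)*27.78*1.27^2 = 14.9355

14.9355 kg*m^2


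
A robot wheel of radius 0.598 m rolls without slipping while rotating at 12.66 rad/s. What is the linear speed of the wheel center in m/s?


v = omega * r = 12.66 * 0.598 = 7.5707

7.5707 m/s


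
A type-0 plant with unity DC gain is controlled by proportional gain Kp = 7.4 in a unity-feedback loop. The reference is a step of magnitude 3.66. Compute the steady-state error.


e_ss = R/(1 + Kp) = 3.66/(1 + 7.4) = 3.66/8.4000 = 0.4357

0.4357


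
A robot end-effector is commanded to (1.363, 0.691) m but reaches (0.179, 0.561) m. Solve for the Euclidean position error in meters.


dx = 0.179 - (1.363) = -1.1840, dy = 0.561 - (0.691) = -0.1300
err = sqrt(1.401856 + 0.016900) = 1.1911

1.1911 m


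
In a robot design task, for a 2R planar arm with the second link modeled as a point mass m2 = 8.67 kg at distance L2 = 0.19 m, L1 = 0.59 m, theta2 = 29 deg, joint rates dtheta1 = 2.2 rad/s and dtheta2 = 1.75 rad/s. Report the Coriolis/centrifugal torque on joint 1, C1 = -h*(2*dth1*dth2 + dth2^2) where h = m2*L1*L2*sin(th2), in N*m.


h = m2*L1*L2*sin(th2) = 8.67*0.59*0.19*sin(29 deg) = 0.471190
C1 = -h*(2*2.2*1.75 + 1.75^2) = -0.471190*10.7625 = -5.0712

-5.0712 N*m


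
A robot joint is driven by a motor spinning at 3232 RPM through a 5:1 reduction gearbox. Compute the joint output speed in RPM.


omega_joint = omega_motor / N = 3232 / 5 = 646.4000

646.4000 RPM


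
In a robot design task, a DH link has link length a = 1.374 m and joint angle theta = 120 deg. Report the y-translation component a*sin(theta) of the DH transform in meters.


a*sin(theta) = 1.374*sin(120 deg) = 1.1899

1.1899 m


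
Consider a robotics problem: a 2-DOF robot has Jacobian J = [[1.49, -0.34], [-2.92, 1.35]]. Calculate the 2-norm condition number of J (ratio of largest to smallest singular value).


JJ^T eigenvalues: trace(JJ^T) = 12.6846, det(JJ^T) = det(J)^2 = 1.03774969
s_max^2 = (12.6846 + sqrt(156.74807840))/2 = 12.60225364
s_min^2 = (12.6846 - sqrt(156.74807840))/2 = 0.08234636
kappa = s_max/s_min = sqrt(12.60225364/0.08234636) = 12.3709

12.3709


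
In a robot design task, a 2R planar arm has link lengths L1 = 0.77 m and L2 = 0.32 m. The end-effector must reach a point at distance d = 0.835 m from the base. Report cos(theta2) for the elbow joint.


cos(th2) = (d^2 - L1^2 - L2^2)/(2*L1*L2) = (0.835^2 - 0.77^2 - 0.32^2)/(2*0.77*0.32) = 0.0039

0.0039


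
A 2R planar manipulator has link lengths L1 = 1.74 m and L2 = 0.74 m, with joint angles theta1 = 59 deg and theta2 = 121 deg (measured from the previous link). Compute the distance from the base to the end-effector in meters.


x = L1*cos(th1) + L2*cos(th1+th2) = 0.156166
y = L1*sin(th1) + L2*sin(th1+th2) = 1.491471
d = sqrt(x^2 + y^2) = sqrt(0.024388 + 2.224486) = 1.4996

1.4996 m


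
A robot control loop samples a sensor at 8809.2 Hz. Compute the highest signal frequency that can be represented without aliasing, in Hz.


f_max = f_s/2 = 8809.2/2 = 4404.6000

4404.6000 Hz


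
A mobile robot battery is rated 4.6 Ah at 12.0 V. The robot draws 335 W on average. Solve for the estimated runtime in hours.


E = 4.6*12.0 = 55.2000 Wh
t = E/P = 55.2000/335 = 0.1648

0.1648 hours


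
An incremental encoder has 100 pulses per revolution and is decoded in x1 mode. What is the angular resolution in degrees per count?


resolution = 360 / (PPR * 1) = 360 / 100 = 3.6000

3.6000 degrees


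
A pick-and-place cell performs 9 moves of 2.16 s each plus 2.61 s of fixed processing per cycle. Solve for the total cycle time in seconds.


T = 9*2.16 + 2.61 = 22.0500

22.0500 s


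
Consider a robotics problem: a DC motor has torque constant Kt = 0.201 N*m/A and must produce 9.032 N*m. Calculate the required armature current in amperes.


I = tau / Kt = 9.032/0.201 = 44.9353

44.9353 A


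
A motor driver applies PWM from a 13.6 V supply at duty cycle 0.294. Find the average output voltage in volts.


V_avg = V_supply * D = 13.6*0.294 = 3.9984

3.9984 V


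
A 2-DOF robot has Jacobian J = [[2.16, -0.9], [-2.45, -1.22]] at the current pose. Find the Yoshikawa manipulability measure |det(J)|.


det(J) = 2.16*-1.22 - (-0.9)*(-2.45) = -4.8402
|det(J)| = 4.8402

4.8402


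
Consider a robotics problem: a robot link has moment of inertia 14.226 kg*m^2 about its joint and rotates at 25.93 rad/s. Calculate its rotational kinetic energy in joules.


KE = (1/2)*I*omega^2 = 0.5*14.226*25.93^2 = 4782.5315

4782.5315 J


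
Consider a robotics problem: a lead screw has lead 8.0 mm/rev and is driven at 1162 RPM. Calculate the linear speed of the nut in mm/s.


v = lead * (RPM/60) = 8.0*1162/60 = 154.9333

154.9333 mm/s


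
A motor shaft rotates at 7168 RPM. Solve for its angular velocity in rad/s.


omega = 7168 * 2*pi/60 = 750.6312

750.6312 rad/s


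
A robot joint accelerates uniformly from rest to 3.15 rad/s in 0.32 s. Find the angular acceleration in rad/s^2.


alpha = delta_omega / t = 3.15 / 0.32 = 9.8438

9.8438 rad/s^2


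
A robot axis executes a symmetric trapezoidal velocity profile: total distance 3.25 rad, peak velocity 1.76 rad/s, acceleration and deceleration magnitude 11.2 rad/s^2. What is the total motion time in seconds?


t_acc = v/a = 1.76/11.2 = 0.157143 s
d_acc = v^2/(2a) = 0.138286 rad (each ramp)
d_cruise = 3.25 - 2*0.138286 = 2.973428 rad
t_cruise = 2.973428/1.76 = 1.689448 s
t_total = 2*0.157143 + 1.689448 = 2.0037

2.0037 s


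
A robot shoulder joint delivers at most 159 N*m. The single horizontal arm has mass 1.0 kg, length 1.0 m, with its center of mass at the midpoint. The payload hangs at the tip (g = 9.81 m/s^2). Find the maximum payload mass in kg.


tau_arm = m_arm*g*(L/2) = 1.0*9.81*1.0/2 = 4.9050 N*m
tau_payload = tau_max - tau_arm = 159 - 4.9050 = 154.0950
m_payload = tau_payload / (g*L) = 154.0950 / (9.81*1.0) = 15.7080

15.7080 kg


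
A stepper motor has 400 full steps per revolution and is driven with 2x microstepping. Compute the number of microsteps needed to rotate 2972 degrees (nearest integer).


step_size = 360/(400*2) = 360/800 = 0.450000 deg
n = 2972/(360/800) = 2972*800/360 = 6604.4444 -> 6604

6604 steps


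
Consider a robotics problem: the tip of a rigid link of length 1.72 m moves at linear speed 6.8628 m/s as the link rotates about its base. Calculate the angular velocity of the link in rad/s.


omega = v / L = 6.8628 / 1.72 = 3.9900

3.9900 rad/s


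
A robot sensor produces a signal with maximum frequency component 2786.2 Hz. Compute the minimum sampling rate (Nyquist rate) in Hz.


f_s,min = 2*f_max = 2*2786.2 = 5572.4000

5572.4000 Hz


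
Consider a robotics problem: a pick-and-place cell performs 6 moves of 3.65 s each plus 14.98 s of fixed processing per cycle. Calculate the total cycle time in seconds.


T = 6*3.65 + 14.98 = 36.8800

36.8800 s


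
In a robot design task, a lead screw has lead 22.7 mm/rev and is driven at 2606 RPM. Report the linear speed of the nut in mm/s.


v = lead * (RPM/60) = 22.7*2606/60 = 985.9367

985.9367 mm/s


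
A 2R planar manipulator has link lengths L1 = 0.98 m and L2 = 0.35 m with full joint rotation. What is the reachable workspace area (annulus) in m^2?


r_max = L1 + L2 = 1.3300, r_min = |L1 - L2| = 0.6300
A = pi*(r_max^2 - r_min^2) = pi*(1.7689 - 0.3969) = 4.3103

4.3103 m^2


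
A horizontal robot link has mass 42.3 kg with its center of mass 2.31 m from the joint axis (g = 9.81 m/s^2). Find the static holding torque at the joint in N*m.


tau = m*g*L = 42.3 * 9.81 * 2.31 = 958.5645

958.5645 N*m


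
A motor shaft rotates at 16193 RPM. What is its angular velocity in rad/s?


omega = 16193 * 2*pi/60 = 1695.7270

1695.7270 rad/s


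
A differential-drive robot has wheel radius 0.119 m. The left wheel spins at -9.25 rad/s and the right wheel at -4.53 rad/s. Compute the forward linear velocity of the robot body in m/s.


v = r*(wR + wL)/2 = 0.119*(-4.53 + -9.25)/2 = -0.8199

-0.8199 m/s


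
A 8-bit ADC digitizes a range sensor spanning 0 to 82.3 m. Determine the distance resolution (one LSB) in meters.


res = range / 2^n = 82.3/2^8 = 82.3/256 = 0.3215

0.3215 m


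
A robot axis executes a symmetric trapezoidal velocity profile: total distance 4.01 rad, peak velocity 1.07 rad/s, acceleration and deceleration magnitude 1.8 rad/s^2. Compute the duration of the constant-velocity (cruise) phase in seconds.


t_acc = v/a = 0.594444 s, d_acc = v^2/(2a) = 0.318028 rad each
d_cruise = 4.01 - 2*0.318028 = 3.373944 rad
t_cruise = d_cruise/v = 3.373944/1.07 = 3.1532

3.1532 s


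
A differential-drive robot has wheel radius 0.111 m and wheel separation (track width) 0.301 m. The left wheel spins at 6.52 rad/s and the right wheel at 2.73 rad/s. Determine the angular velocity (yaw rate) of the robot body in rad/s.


omega = r*(wR - wL)/L = 0.111*(2.73 - (6.52))/0.301 = -1.3976

-1.3976 rad/s


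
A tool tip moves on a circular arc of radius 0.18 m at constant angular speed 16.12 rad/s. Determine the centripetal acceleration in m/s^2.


a_c = omega^2 * r = 16.12^2 * 0.18 = 46.7738

46.7738 m/s^2


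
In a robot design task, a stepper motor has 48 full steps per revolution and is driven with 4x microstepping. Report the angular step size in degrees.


step = 360/(48*4) = 360/192 = 1.8750

1.8750 degrees


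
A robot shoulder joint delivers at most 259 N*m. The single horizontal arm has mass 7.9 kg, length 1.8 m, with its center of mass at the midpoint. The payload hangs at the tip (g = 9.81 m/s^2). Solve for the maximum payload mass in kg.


tau_arm = m_arm*g*(L/2) = 7.9*9.81*1.8/2 = 69.7491 N*m
tau_payload = tau_max - tau_arm = 259 - 69.7491 = 189.2509
m_payload = tau_payload / (g*L) = 189.2509 / (9.81*1.8) = 10.7176

10.7176 kg


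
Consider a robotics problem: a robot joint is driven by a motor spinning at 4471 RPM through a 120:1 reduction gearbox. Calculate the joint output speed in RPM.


omega_joint = omega_motor / N = 4471 / 120 = 37.2583

37.2583 RPM


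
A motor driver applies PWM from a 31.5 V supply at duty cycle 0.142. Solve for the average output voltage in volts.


V_avg = V_supply * D = 31.5*0.142 = 4.4730

4.4730 V


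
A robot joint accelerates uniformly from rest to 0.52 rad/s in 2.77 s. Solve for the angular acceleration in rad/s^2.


alpha = delta_omega / t = 0.52 / 2.77 = 0.1877

0.1877 rad/s^2


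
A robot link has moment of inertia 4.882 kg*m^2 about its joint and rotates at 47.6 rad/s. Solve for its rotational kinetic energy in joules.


KE = (1/2)*I*omega^2 = 0.5*4.882*47.6^2 = 5530.7202

5530.7202 J


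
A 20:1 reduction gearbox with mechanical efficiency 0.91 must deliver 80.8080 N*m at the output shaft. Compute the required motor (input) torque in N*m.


tau_in = tau_out / (N * eta) = 80.8080 / (20 * 0.91) = 4.4400

4.4400 N*m


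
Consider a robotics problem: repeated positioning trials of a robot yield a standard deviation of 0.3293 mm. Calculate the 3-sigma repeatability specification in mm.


repeatability = 3*sigma = 3*0.3293 = 0.9879

0.9879 mm


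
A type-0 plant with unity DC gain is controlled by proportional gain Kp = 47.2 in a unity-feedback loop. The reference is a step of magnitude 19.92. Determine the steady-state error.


e_ss = R/(1 + Kp) = 19.92/(1 + 47.2) = 19.92/48.2000 = 0.4133

0.4133


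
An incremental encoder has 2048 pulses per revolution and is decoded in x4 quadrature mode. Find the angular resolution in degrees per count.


resolution = 360 / (PPR * 4) = 360 / 8192 = 0.0439

0.0439 degrees


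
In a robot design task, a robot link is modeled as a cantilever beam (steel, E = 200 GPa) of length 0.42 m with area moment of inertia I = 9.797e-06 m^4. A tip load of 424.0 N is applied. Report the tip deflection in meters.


delta = F*L^3/(3*E*I) = 424.0*0.42^3/(3*2.000e+11*9.797e-06)
      = 31.413312/5878200 = 5.3440e-06

5.3440e-06 m


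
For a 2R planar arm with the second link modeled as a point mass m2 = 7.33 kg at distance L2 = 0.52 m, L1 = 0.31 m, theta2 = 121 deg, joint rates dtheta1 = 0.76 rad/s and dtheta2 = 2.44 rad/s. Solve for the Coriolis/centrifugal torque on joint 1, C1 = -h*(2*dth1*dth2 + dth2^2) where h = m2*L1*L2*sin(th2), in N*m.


h = m2*L1*L2*sin(th2) = 7.33*0.31*0.52*sin(121 deg) = 1.012825
C1 = -h*(2*0.76*2.44 + 2.44^2) = -1.012825*9.6624 = -9.7863

-9.7863 N*m


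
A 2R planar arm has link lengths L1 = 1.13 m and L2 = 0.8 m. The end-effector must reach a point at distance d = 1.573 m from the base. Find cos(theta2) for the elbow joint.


cos(th2) = (d^2 - L1^2 - L2^2)/(2*L1*L2) = (1.573^2 - 1.13^2 - 0.8^2)/(2*1.13*0.8) = 0.3083

0.3083


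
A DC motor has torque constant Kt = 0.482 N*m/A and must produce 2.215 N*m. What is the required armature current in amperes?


I = tau / Kt = 2.215/0.482 = 4.5954

4.5954 A


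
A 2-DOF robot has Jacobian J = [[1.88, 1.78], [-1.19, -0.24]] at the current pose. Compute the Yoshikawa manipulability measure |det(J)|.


det(J) = 1.88*-0.24 - (1.78)*(-1.19) = 1.6670
|det(J)| = 1.6670

1.6670


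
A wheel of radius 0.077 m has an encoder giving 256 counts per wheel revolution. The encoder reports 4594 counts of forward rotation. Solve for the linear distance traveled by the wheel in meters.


revs = 4594/256 = 17.945312
d = revs * 2*pi*r = 17.945312 * 2*pi*0.077 = 8.6820

8.6820 m


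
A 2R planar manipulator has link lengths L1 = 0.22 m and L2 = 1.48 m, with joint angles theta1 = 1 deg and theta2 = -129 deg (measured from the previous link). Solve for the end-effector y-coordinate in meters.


y = L1*sin(th1) + L2*sin(th1+th2) = 0.22*sin(1 deg) + 1.48*sin(-128 deg) = -1.1624

-1.1624 m


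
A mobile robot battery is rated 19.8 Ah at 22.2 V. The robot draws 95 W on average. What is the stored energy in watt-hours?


E = capacity * V = 19.8*22.2 = 439.5600

439.5600 Wh


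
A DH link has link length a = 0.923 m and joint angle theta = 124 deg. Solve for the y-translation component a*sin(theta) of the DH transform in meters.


a*sin(theta) = 0.923*sin(124 deg) = 0.7652

0.7652 m


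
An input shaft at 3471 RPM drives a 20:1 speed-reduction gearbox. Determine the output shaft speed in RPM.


omega_out = omega_in / N = 3471 / 20 = 173.5500

173.5500 RPM


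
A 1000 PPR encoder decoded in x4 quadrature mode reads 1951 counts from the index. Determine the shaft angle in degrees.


angle = counts * 360 / (PPR*4) = 1951 * 360 / 4000 = 175.5900

175.5900 degrees


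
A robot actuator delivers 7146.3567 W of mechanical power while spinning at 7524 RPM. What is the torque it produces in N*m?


omega = 7524 * 2*pi/60 = 787.911438 rad/s
tau = P / omega = 7146.3567 / 787.911438 = 9.0700

9.0700 N*m


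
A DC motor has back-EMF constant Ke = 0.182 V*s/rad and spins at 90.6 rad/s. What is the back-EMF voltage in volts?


V_emf = Ke * omega = 0.182*90.6 = 16.4892

16.4892 V


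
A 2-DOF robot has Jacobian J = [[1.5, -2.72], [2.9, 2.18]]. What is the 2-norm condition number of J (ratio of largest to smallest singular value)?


JJ^T eigenvalues: trace(JJ^T) = 22.8108, det(JJ^T) = det(J)^2 = 124.50096400
s_max^2 = (22.8108 + sqrt(22.32874064))/2 = 13.76806484
s_min^2 = (22.8108 - sqrt(22.32874064))/2 = 9.04273516
kappa = s_max/s_min = sqrt(13.76806484/9.04273516) = 1.2339

1.2339


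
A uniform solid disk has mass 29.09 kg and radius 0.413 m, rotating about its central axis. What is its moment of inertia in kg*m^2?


I = (1/2)*m*R^2 = 0.5*29.09*0.413^2 = 2.4809

2.4809 kg*m^2


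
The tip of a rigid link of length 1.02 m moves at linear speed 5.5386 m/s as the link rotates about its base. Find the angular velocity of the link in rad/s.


omega = v / L = 5.5386 / 1.02 = 5.4300

5.4300 rad/s


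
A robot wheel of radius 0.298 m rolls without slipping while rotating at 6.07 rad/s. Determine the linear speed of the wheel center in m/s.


v = omega * r = 6.07 * 0.298 = 1.8089

1.8089 m/s


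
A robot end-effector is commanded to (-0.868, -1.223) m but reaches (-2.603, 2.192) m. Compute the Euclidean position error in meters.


dx = -2.603 - (-0.868) = -1.7350, dy = 2.192 - (-1.223) = 3.4150
err = sqrt(3.010225 + 11.662225) = 3.8305

3.8305 m


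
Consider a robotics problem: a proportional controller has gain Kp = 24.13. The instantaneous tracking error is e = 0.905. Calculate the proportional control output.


u_P = Kp * e = 24.13 * 0.905 = 21.8377

21.8377


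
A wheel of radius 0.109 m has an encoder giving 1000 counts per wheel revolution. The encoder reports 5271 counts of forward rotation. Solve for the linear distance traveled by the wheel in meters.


revs = 5271/1000 = 5.271000
d = revs * 2*pi*r = 5.271000 * 2*pi*0.109 = 3.6099

3.6099 m


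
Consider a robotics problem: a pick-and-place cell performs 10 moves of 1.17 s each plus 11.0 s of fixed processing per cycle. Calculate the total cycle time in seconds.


T = 10*1.17 + 11.0 = 22.7000

22.7000 s


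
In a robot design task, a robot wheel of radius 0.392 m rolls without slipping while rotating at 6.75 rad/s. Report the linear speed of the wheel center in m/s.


v = omega * r = 6.75 * 0.392 = 2.6460

2.6460 m/s


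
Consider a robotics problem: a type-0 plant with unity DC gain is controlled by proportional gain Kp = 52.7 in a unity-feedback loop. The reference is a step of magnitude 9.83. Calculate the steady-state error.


e_ss = R/(1 + Kp) = 9.83/(1 + 52.7) = 9.83/53.7000 = 0.1831

0.1831


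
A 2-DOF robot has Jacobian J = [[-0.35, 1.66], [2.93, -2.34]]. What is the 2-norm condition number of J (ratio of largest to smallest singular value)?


JJ^T eigenvalues: trace(JJ^T) = 16.9386, det(JJ^T) = det(J)^2 = 16.36040704
s_max^2 = (16.9386 + sqrt(221.47454180))/2 = 15.91031038
s_min^2 = (16.9386 - sqrt(221.47454180))/2 = 1.02828962
kappa = s_max/s_min = sqrt(15.91031038/1.02828962) = 3.9335

3.9335


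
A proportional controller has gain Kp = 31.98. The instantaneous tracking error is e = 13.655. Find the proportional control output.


u_P = Kp * e = 31.98 * 13.655 = 436.6869

436.6869


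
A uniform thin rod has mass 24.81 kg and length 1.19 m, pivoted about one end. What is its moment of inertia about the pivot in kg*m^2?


I = (1/3)*m*L^2 = (1/3)*24.81*1.19^2 = 11.7111

11.7111 kg*m^2


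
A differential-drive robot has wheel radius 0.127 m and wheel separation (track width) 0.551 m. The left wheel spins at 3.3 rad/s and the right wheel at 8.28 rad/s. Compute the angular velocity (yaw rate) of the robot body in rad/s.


omega = r*(wR - wL)/L = 0.127*(8.28 - (3.3))/0.551 = 1.1478

1.1478 rad/s


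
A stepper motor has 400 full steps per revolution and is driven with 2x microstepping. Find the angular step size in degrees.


step = 360/(400*2) = 360/800 = 0.4500

0.4500 degrees


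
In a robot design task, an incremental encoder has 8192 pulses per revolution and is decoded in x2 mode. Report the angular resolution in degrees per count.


resolution = 360 / (PPR * 2) = 360 / 16384 = 0.0220

0.0220 degrees


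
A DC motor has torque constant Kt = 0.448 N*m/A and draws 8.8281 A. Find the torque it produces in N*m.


tau = Kt * I = 0.448*8.8281 = 3.9550

3.9550 N*m


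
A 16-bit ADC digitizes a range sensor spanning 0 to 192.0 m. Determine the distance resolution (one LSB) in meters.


res = range / 2^n = 192.0/2^16 = 192.0/65536 = 0.0029

0.0029 m


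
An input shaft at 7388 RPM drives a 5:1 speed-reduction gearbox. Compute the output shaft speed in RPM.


omega_out = omega_in / N = 7388 / 5 = 1477.6000

1477.6000 RPM


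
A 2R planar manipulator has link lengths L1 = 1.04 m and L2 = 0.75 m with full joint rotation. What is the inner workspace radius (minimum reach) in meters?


r_min = |L1 - L2| = |1.04 - 0.75| = 0.2900

0.2900 m


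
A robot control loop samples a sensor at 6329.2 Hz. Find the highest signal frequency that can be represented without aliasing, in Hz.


f_max = f_s/2 = 6329.2/2 = 3164.6000

3164.6000 Hz


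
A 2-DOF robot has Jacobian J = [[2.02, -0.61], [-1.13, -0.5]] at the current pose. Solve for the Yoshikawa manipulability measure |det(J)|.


det(J) = 2.02*-0.5 - (-0.61)*(-1.13) = -1.6993
|det(J)| = 1.6993

1.6993


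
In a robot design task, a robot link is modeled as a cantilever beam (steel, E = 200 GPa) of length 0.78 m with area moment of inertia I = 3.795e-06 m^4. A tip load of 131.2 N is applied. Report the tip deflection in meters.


delta = F*L^3/(3*E*I) = 131.2*0.78^3/(3*2.000e+11*3.795e-06)
      = 62.2612224/2277000 = 2.7344e-05

2.7344e-05 m


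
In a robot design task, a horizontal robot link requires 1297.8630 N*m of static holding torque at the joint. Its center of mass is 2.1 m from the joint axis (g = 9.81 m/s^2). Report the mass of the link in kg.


m = tau / (g*L) = 1297.8630 / (9.81 * 2.1) = 63.0000

63.0000 kg


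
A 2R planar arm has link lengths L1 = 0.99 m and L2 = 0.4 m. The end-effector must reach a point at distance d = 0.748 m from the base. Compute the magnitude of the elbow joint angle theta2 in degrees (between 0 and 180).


cos(th2) = (d^2 - L1^2 - L2^2)/(2*L1*L2) = (0.748^2 - 0.99^2 - 0.4^2)/(2*0.99*0.4) = -0.73307576
th2 = acos(-0.73307576) = 137.1449 deg

137.1449 degrees


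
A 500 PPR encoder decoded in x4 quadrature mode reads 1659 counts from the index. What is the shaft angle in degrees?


angle = counts * 360 / (PPR*4) = 1659 * 360 / 2000 = 298.6200

298.6200 degrees


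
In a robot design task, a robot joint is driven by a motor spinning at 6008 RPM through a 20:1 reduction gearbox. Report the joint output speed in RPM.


omega_joint = omega_motor / N = 6008 / 20 = 300.4000

300.4000 RPM


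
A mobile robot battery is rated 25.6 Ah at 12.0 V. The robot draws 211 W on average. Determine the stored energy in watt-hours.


E = capacity * V = 25.6*12.0 = 307.2000

307.2000 Wh


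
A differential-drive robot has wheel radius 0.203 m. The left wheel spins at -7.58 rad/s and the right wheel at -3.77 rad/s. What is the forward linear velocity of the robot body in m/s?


v = r*(wR + wL)/2 = 0.203*(-3.77 + -7.58)/2 = -1.1520

-1.1520 m/s


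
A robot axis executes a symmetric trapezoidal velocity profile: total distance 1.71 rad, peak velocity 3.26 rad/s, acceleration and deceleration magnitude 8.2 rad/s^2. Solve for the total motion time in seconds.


t_acc = v/a = 3.26/8.2 = 0.397561 s
d_acc = v^2/(2a) = 0.648024 rad (each ramp)
d_cruise = 1.71 - 2*0.648024 = 0.413952 rad
t_cruise = 0.413952/3.26 = 0.126979 s
t_total = 2*0.397561 + 0.126979 = 0.9221

0.9221 s


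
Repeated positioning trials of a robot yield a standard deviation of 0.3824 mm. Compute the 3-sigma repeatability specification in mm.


repeatability = 3*sigma = 3*0.3824 = 1.1472

1.1472 mm


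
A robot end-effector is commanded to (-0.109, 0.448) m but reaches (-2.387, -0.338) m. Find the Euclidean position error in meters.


dx = -2.387 - (-0.109) = -2.2780, dy = -0.338 - (0.448) = -0.7860
err = sqrt(5.189284 + 0.617796) = 2.4098

2.4098 m


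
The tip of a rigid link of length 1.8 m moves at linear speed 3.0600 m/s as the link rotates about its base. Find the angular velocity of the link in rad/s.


omega = v / L = 3.0600 / 1.8 = 1.7000

1.7000 rad/s


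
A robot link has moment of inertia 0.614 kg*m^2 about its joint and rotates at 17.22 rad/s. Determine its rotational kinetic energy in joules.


KE = (1/2)*I*omega^2 = 0.5*0.614*17.22^2 = 91.0342

91.0342 J


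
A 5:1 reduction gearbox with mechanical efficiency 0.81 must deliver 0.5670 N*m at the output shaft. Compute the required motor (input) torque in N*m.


tau_in = tau_out / (N * eta) = 0.5670 / (5 * 0.81) = 0.1400

0.1400 N*m


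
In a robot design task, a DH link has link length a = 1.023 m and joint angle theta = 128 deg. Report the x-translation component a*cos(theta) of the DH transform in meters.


a*cos(theta) = 1.023*cos(128 deg) = -0.6298

-0.6298 m


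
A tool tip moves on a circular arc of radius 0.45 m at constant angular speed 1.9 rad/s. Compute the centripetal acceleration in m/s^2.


a_c = omega^2 * r = 1.9^2 * 0.45 = 1.6245

1.6245 m/s^2


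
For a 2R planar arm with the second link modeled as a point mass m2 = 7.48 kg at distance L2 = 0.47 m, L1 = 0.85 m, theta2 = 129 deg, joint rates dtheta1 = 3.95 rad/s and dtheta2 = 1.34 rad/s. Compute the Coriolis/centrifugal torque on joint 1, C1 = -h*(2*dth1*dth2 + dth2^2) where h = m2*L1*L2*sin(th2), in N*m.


h = m2*L1*L2*sin(th2) = 7.48*0.85*0.47*sin(129 deg) = 2.322314
C1 = -h*(2*3.95*1.34 + 1.34^2) = -2.322314*12.3816 = -28.7540

-28.7540 N*m


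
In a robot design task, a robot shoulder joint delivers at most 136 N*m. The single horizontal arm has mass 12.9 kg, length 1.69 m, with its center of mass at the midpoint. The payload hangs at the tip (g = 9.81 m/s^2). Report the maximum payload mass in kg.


tau_arm = m_arm*g*(L/2) = 12.9*9.81*1.69/2 = 106.9339 N*m
tau_payload = tau_max - tau_arm = 136 - 106.9339 = 29.0661
m_payload = tau_payload / (g*L) = 29.0661 / (9.81*1.69) = 1.7532

1.7532 kg


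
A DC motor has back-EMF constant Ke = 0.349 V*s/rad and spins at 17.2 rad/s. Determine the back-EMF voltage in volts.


V_emf = Ke * omega = 0.349*17.2 = 6.0028

6.0028 V


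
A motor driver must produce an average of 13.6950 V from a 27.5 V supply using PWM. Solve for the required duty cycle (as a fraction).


D = V_avg/V_supply = 13.6950/27.5 = 0.4980

0.4980


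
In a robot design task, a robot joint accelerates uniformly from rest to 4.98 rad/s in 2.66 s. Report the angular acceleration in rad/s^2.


alpha = delta_omega / t = 4.98 / 2.66 = 1.8722

1.8722 rad/s^2


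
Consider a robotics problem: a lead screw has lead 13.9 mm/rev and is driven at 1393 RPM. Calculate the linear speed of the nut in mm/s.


v = lead * (RPM/60) = 13.9*1393/60 = 322.7117

322.7117 mm/s


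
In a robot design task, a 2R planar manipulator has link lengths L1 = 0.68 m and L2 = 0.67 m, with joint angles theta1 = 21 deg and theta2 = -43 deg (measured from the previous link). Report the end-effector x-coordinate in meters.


x = L1*cos(th1) + L2*cos(th1+th2) = 0.68*cos(21 deg) + 0.67*cos(-22 deg) = 1.2560

1.2560 m


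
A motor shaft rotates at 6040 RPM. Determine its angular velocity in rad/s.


omega = 6040 * 2*pi/60 = 632.5073

632.5073 rad/s


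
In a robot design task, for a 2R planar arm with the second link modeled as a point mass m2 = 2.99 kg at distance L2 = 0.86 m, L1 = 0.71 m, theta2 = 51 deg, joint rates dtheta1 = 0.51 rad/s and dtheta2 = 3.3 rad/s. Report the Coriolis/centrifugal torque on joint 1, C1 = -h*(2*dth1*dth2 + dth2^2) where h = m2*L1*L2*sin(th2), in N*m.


h = m2*L1*L2*sin(th2) = 2.99*0.71*0.86*sin(51 deg) = 1.418831
C1 = -h*(2*0.51*3.3 + 3.3^2) = -1.418831*14.2560 = -20.2269

-20.2269 N*m


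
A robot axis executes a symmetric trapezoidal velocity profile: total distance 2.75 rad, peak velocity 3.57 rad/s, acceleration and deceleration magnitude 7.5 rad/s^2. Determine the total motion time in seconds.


t_acc = v/a = 3.57/7.5 = 0.476000 s
d_acc = v^2/(2a) = 0.849660 rad (each ramp)
d_cruise = 2.75 - 2*0.849660 = 1.050680 rad
t_cruise = 1.050680/3.57 = 0.294308 s
t_total = 2*0.476000 + 0.294308 = 1.2463

1.2463 s


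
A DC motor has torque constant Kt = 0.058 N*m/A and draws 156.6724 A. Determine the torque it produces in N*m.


tau = Kt * I = 0.058*156.6724 = 9.0870

9.0870 N*m


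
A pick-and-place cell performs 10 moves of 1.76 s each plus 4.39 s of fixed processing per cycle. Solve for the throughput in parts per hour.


T_cycle = 10*1.76 + 4.39 = 21.9900 s
rate = 3600/T = 163.7108

163.7108 parts/hour


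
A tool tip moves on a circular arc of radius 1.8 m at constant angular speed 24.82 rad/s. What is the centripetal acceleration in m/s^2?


a_c = omega^2 * r = 24.82^2 * 1.8 = 1108.8583

1108.8583 m/s^2


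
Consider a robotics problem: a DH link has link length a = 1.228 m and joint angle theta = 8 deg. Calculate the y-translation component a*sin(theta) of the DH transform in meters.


a*sin(theta) = 1.228*sin(8 deg) = 0.1709

0.1709 m


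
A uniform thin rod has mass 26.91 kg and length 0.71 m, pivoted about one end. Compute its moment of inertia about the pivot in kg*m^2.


I = (1/3)*m*L^2 = (1/3)*26.91*0.71^2 = 4.5218

4.5218 kg*m^2


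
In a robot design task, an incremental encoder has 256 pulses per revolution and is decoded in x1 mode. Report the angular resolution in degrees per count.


resolution = 360 / (PPR * 1) = 360 / 256 = 1.4062

1.4062 degrees


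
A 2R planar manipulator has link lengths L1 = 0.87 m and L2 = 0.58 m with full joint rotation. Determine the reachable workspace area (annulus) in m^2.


r_max = L1 + L2 = 1.4500, r_min = |L1 - L2| = 0.2900
A = pi*(r_max^2 - r_min^2) = pi*(2.1025 - 0.0841) = 6.3410

6.3410 m^2


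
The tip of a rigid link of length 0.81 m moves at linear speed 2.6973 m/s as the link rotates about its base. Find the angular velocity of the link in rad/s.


omega = v / L = 2.6973 / 0.81 = 3.3300

3.3300 rad/s


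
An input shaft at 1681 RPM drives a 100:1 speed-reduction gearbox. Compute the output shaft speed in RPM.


omega_out = omega_in / N = 1681 / 100 = 16.8100

16.8100 RPM


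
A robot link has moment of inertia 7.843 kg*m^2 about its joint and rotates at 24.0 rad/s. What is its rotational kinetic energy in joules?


KE = (1/2)*I*omega^2 = 0.5*7.843*24.0^2 = 2258.7840

2258.7840 J


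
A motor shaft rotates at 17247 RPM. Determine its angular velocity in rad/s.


omega = 17247 * 2*pi/60 = 1806.1016

1806.1016 rad/s


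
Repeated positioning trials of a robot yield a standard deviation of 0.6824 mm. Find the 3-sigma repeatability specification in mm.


repeatability = 3*sigma = 3*0.6824 = 2.0472

2.0472 mm


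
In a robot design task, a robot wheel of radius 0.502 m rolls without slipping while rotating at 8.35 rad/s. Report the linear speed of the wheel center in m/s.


v = omega * r = 8.35 * 0.502 = 4.1917

4.1917 m/s


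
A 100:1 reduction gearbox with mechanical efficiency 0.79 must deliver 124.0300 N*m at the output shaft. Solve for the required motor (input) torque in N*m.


tau_in = tau_out / (N * eta) = 124.0300 / (100 * 0.79) = 1.5700

1.5700 N*m


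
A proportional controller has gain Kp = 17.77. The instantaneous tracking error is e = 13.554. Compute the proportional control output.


u_P = Kp * e = 17.77 * 13.554 = 240.8546

240.8546


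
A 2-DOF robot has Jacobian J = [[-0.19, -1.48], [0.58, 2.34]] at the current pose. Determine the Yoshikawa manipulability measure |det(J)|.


det(J) = -0.19*2.34 - (-1.48)*(0.58) = 0.4138
|det(J)| = 0.4138

0.4138


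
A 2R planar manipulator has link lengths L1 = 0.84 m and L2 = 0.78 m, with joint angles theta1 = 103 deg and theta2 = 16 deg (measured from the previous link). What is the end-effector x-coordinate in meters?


x = L1*cos(th1) + L2*cos(th1+th2) = 0.84*cos(103 deg) + 0.78*cos(119 deg) = -0.5671

-0.5671 m


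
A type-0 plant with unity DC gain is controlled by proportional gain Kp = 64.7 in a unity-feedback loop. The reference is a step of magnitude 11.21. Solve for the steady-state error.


e_ss = R/(1 + Kp) = 11.21/(1 + 64.7) = 11.21/65.7000 = 0.1706

0.1706


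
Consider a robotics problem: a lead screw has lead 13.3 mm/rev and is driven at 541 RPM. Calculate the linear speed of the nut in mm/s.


v = lead * (RPM/60) = 13.3*541/60 = 119.9217

119.9217 mm/s


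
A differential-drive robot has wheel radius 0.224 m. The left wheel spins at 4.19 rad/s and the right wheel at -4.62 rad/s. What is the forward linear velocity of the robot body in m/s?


v = r*(wR + wL)/2 = 0.224*(-4.62 + 4.19)/2 = -0.0482

-0.0482 m/s


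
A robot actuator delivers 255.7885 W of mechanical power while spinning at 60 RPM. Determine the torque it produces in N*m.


omega = 60 * 2*pi/60 = 6.283185 rad/s
tau = P / omega = 255.7885 / 6.283185 = 40.7100

40.7100 N*m


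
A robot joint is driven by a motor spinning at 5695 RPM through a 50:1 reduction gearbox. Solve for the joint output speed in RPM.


omega_joint = omega_motor / N = 5695 / 50 = 113.9000

113.9000 RPM


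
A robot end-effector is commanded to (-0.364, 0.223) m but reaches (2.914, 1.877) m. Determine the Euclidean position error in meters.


dx = 2.914 - (-0.364) = 3.2780, dy = 1.877 - (0.223) = 1.6540
err = sqrt(10.745284 + 2.735716) = 3.6716

3.6716 m


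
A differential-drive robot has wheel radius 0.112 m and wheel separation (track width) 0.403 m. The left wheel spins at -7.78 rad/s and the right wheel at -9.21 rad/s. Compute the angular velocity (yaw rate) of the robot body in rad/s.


omega = r*(wR - wL)/L = 0.112*(-9.21 - (-7.78))/0.403 = -0.3974

-0.3974 rad/s


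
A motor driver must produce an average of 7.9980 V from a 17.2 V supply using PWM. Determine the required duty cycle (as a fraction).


D = V_avg/V_supply = 7.9980/17.2 = 0.4650

0.4650


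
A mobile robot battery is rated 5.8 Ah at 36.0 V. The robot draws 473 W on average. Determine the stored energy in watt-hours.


E = capacity * V = 5.8*36.0 = 208.8000

208.8000 Wh


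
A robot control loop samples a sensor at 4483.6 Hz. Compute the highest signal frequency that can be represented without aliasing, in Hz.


f_max = f_s/2 = 4483.6/2 = 2241.8000

2241.8000 Hz


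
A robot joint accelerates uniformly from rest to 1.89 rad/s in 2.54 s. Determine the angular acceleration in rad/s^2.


alpha = delta_omega / t = 1.89 / 2.54 = 0.7441

0.7441 rad/s^2


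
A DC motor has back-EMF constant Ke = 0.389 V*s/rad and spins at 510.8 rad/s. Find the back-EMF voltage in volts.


V_emf = Ke * omega = 0.389*510.8 = 198.7012

198.7012 V
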